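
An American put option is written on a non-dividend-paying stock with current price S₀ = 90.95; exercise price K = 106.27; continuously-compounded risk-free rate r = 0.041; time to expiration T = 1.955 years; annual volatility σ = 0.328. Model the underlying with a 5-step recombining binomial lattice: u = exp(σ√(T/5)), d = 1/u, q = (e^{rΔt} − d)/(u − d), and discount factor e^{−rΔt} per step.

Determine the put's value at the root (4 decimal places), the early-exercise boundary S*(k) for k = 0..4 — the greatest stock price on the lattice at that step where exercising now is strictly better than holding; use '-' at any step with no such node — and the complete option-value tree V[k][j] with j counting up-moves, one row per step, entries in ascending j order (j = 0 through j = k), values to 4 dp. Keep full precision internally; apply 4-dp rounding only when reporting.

Δt=0.39100  u=1.22765  d=0.81457  q=0.48803  discount=0.98410
step 5 (expiry): payoffs max(K−S,0) = 73.6535 57.1132 32.1851 0.0000 0.0000 0.0000
step 4: (k=4,j=0): S=40.0415, (K−S)⁺=66.2285, hold=64.5385 ⇒ V=66.2285 exercise | (k=4,j=1): S=60.3471, (K−S)⁺=45.9229, hold=44.2329 ⇒ V=45.9229 exercise | (k=4,j=2): S=90.9500, (K−S)⁺=15.3200, hold=16.2159 ⇒ V=16.2159 continue | (k=4,j=3): S=137.0720, (K−S)⁺=0.0000, hold=0.0000 ⇒ V=0.0000 continue | (k=4,j=4): S=206.5832, (K−S)⁺=0.0000, hold=0.0000 ⇒ V=0.0000 continue  boundary S*=60.3471
step 3: (k=3,j=0): S=49.1568, (K−S)⁺=57.1132, hold=55.4232 ⇒ V=57.1132 exercise | (k=3,j=1): S=74.0849, (K−S)⁺=32.1851, hold=30.9254 ⇒ V=32.1851 exercise | (k=3,j=2): S=111.6544, (K−S)⁺=0.0000, hold=8.1701 ⇒ V=8.1701 continue | (k=3,j=3): S=168.2759, (K−S)⁺=0.0000, hold=0.0000 ⇒ V=0.0000 continue  boundary S*=74.0849
step 2: (k=2,j=0): S=60.3471, (K−S)⁺=45.9229, hold=44.2329 ⇒ V=45.9229 exercise | (k=2,j=1): S=90.9500, (K−S)⁺=15.3200, hold=20.1397 ⇒ V=20.1397 continue | (k=2,j=2): S=137.0720, (K−S)⁺=0.0000, hold=4.1164 ⇒ V=4.1164 continue  boundary S*=60.3471
step 1: (k=1,j=0): S=74.0849, (K−S)⁺=32.1851, hold=32.8098 ⇒ V=32.8098 continue | (k=1,j=1): S=111.6544, (K−S)⁺=0.0000, hold=12.1240 ⇒ V=12.1240 continue  boundary S*=-
step 0: (k=0,j=0): S=90.9500, (K−S)⁺=15.3200, hold=22.3534 ⇒ V=22.3534 continue  boundary S*=-

price = 22.3534
boundary = - - 60.3471 74.0849 60.3471
tree:
22.3534
32.8098 12.1240
45.9229 20.1397 4.1164
57.1132 32.1851 8.1701 0.0000
66.2285 45.9229 16.2159 0.0000 0.0000
73.6535 57.1132 32.1851 0.0000 0.0000 0.0000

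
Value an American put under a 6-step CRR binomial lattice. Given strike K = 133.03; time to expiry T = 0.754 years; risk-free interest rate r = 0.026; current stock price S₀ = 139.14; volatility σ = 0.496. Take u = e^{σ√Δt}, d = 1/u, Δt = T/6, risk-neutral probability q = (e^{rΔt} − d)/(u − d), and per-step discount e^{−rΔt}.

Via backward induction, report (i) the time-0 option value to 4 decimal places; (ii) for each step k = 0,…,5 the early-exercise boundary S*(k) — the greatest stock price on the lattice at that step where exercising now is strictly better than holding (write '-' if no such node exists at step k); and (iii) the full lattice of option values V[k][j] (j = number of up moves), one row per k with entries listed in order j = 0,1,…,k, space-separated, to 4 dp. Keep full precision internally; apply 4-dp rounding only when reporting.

price = 18.9040
boundary = - - - 82.1044 68.8660 82.1044
tree:
18.9040
27.3273 9.3617
38.1370 15.1032 2.8328
50.9256 23.7160 5.3165 0.0000
64.1640 35.8218 9.9776 0.0000 0.0000
75.2679 50.9256 18.7253 0.0000 0.0000 0.0000
84.5814 64.1640 35.1422 0.0000 0.0000 0.0000 0.0000

Δt=0.12567, u=1.19223, d=0.83876, q=0.46541, disc=e^(-rΔt)=0.99674
k=6 terminal: V=max(K-S,0) → 84.5814 64.1640 35.1422 0.0000 0.0000 0.0000 0.0000
k=5: j=0 S=57.7621 intr=75.2679 cont=74.8339 V=75.2679[EX]; j=1 S=82.1044 intr=50.9256 cont=50.4916 V=50.9256[EX]; j=2 S=116.7052 intr=16.3248 cont=18.7253 V=18.7253[hold]; j=3 S=165.8875 intr=0.0000 cont=0.0000 V=0.0000[hold]; j=4 S=235.7965 intr=0.0000 cont=0.0000 V=0.0000[hold]; j=5 S=335.1667 intr=0.0000 cont=0.0000 V=0.0000[hold]  S*(5)=82.1044
k=4: j=0 S=68.8660 intr=64.1640 cont=63.7301 V=64.1640[EX]; j=1 S=97.8878 intr=35.1422 cont=35.8218 V=35.8218[hold]; j=2 S=139.1400 intr=0.0000 cont=9.9776 V=9.9776[hold]; j=3 S=197.7769 intr=0.0000 cont=0.0000 V=0.0000[hold]; j=4 S=281.1248 intr=0.0000 cont=0.0000 V=0.0000[hold]  S*(4)=68.8660
k=3: j=0 S=82.1044 intr=50.9256 cont=50.8069 V=50.9256[EX]; j=1 S=116.7052 intr=16.3248 cont=23.7160 V=23.7160[hold]; j=2 S=165.8875 intr=0.0000 cont=5.3165 V=5.3165[hold]; j=3 S=235.7965 intr=0.0000 cont=0.0000 V=0.0000[hold]  S*(3)=82.1044
k=2: j=0 S=97.8878 intr=35.1422 cont=38.1370 V=38.1370[hold]; j=1 S=139.1400 intr=0.0000 cont=15.1032 V=15.1032[hold]; j=2 S=197.7769 intr=0.0000 cont=2.8328 V=2.8328[hold]  S*(2)=-
k=1: j=0 S=116.7052 intr=16.3248 cont=27.3273 V=27.3273[hold]; j=1 S=165.8875 intr=0.0000 cont=9.3617 V=9.3617[hold]  S*(1)=-
k=0: j=0 S=139.1400 intr=0.0000 cont=18.9040 V=18.9040[hold]  S*(0)=-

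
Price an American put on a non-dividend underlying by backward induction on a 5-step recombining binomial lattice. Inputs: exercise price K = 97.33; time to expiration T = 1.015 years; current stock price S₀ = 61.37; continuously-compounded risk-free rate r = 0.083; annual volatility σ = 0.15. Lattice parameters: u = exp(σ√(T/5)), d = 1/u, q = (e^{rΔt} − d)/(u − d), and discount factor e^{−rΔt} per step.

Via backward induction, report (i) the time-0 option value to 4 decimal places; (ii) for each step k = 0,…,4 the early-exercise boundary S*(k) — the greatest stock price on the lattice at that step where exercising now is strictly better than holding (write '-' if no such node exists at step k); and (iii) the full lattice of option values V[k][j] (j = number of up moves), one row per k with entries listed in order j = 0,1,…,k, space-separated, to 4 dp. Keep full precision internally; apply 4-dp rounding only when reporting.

params: Δt=0.20300 u=1.06992 d=0.93465 q=0.60872 e^(-rΔt)=0.98329
t_5 payoffs: 53.5575 47.2225 39.9705 31.6690 22.1661 11.2878
t_4: node(4,0) S=46.8330 payoff=50.4970 vs cont=48.8708 → 50.4970 [stop]  node(4,1) S=53.6110 payoff=43.7190 vs cont=42.0928 → 43.7190 [stop]  node(4,2) S=61.3700 payoff=35.9600 vs cont=34.3338 → 35.9600 [stop]  node(4,3) S=70.2519 payoff=27.0781 vs cont=25.4519 → 27.0781 [stop]  node(4,4) S=80.4193 payoff=16.9107 vs cont=15.2845 → 16.9107 [stop]  ⇒ S*(4)=80.4193
t_3: node(3,0) S=50.1075 payoff=47.2225 vs cont=45.5963 → 47.2225 [stop]  node(3,1) S=57.3595 payoff=39.9705 vs cont=38.3444 → 39.9705 [stop]  node(3,2) S=65.6610 payoff=31.6690 vs cont=30.0429 → 31.6690 [stop]  node(3,3) S=75.1639 payoff=22.1661 vs cont=20.5399 → 22.1661 [stop]  ⇒ S*(3)=75.1639
t_2: node(2,0) S=53.6110 payoff=43.7190 vs cont=42.0928 → 43.7190 [stop]  node(2,1) S=61.3700 payoff=35.9600 vs cont=34.3338 → 35.9600 [stop]  node(2,2) S=70.2519 payoff=27.0781 vs cont=25.4519 → 27.0781 [stop]  ⇒ S*(2)=70.2519
t_1: node(1,0) S=57.3595 payoff=39.9705 vs cont=38.3444 → 39.9705 [stop]  node(1,1) S=65.6610 payoff=31.6690 vs cont=30.0429 → 31.6690 [stop]  ⇒ S*(1)=65.6610
t_0: node(0,0) S=61.3700 payoff=35.9600 vs cont=34.3338 → 35.9600 [stop]  ⇒ S*(0)=61.3700

price = 35.9600
boundary = 61.3700 65.6610 70.2519 75.1639 80.4193
tree:
35.9600
39.9705 31.6690
43.7190 35.9600 27.0781
47.2225 39.9705 31.6690 22.1661
50.4970 43.7190 35.9600 27.0781 16.9107
53.5575 47.2225 39.9705 31.6690 22.1661 11.2878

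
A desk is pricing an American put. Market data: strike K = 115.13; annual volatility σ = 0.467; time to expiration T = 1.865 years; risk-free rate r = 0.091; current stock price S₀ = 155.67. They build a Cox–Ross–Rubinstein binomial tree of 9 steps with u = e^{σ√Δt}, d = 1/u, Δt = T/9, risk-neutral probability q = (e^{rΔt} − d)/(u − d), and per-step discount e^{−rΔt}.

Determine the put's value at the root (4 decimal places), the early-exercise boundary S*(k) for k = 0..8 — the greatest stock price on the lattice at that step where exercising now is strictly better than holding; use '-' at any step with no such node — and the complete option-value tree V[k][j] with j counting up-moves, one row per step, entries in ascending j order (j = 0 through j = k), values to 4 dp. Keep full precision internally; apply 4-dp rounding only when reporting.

Δt=0.20722  u=1.23687  d=0.80849  q=0.49149  discount=0.98132
step 9 (expiry): payoffs max(K−S,0) = 92.1537 79.9796 61.3551 32.8622 0.0000 0.0000 0.0000 0.0000 0.0000 0.0000
step 8: (k=8,j=0): S=28.4187, (K−S)⁺=86.7113, hold=84.5606 ⇒ V=86.7113 exercise | (k=8,j=1): S=43.4765, (K−S)⁺=71.6535, hold=69.5028 ⇒ V=71.6535 exercise | (k=8,j=2): S=66.5127, (K−S)⁺=48.6173, hold=46.4666 ⇒ V=48.6173 exercise | (k=8,j=3): S=101.7548, (K−S)⁺=13.3752, hold=16.3986 ⇒ V=16.3986 continue | (k=8,j=4): S=155.6700, (K−S)⁺=0.0000, hold=0.0000 ⇒ V=0.0000 continue | (k=8,j=5): S=238.1524, (K−S)⁺=0.0000, hold=0.0000 ⇒ V=0.0000 continue | (k=8,j=6): S=364.3384, (K−S)⁺=0.0000, hold=0.0000 ⇒ V=0.0000 continue | (k=8,j=7): S=557.3846, (K−S)⁺=0.0000, hold=0.0000 ⇒ V=0.0000 continue | (k=8,j=8): S=852.7171, (K−S)⁺=0.0000, hold=0.0000 ⇒ V=0.0000 continue  boundary S*=66.5127
step 7: (k=7,j=0): S=35.1504, (K−S)⁺=79.9796, hold=77.8289 ⇒ V=79.9796 exercise | (k=7,j=1): S=53.7749, (K−S)⁺=61.3551, hold=59.2044 ⇒ V=61.3551 exercise | (k=7,j=2): S=82.2678, (K−S)⁺=32.8622, hold=32.1697 ⇒ V=32.8622 exercise | (k=7,j=3): S=125.8577, (K−S)⁺=0.0000, hold=8.1831 ⇒ V=8.1831 continue | (k=7,j=4): S=192.5440, (K−S)⁺=0.0000, hold=0.0000 ⇒ V=0.0000 continue | (k=7,j=5): S=294.5642, (K−S)⁺=0.0000, hold=0.0000 ⇒ V=0.0000 continue | (k=7,j=6): S=450.6402, (K−S)⁺=0.0000, hold=0.0000 ⇒ V=0.0000 continue | (k=7,j=7): S=689.4138, (K−S)⁺=0.0000, hold=0.0000 ⇒ V=0.0000 continue  boundary S*=82.2678
step 6: (k=6,j=0): S=43.4765, (K−S)⁺=71.6535, hold=69.5028 ⇒ V=71.6535 exercise | (k=6,j=1): S=66.5127, (K−S)⁺=48.6173, hold=46.4666 ⇒ V=48.6173 exercise | (k=6,j=2): S=101.7548, (K−S)⁺=13.3752, hold=20.3454 ⇒ V=20.3454 continue | (k=6,j=3): S=155.6700, (K−S)⁺=0.0000, hold=4.0834 ⇒ V=4.0834 continue | (k=6,j=4): S=238.1524, (K−S)⁺=0.0000, hold=0.0000 ⇒ V=0.0000 continue | (k=6,j=5): S=364.3384, (K−S)⁺=0.0000, hold=0.0000 ⇒ V=0.0000 continue | (k=6,j=6): S=557.3846, (K−S)⁺=0.0000, hold=0.0000 ⇒ V=0.0000 continue  boundary S*=66.5127
step 5: (k=5,j=0): S=53.7749, (K−S)⁺=61.3551, hold=59.2044 ⇒ V=61.3551 exercise | (k=5,j=1): S=82.2678, (K−S)⁺=32.8622, hold=34.0733 ⇒ V=34.0733 continue | (k=5,j=2): S=125.8577, (K−S)⁺=0.0000, hold=12.1220 ⇒ V=12.1220 continue | (k=5,j=3): S=192.5440, (K−S)⁺=0.0000, hold=2.0377 ⇒ V=2.0377 continue | (k=5,j=4): S=294.5642, (K−S)⁺=0.0000, hold=0.0000 ⇒ V=0.0000 continue | (k=5,j=5): S=450.6402, (K−S)⁺=0.0000, hold=0.0000 ⇒ V=0.0000 continue  boundary S*=53.7749
step 4: (k=4,j=0): S=66.5127, (K−S)⁺=48.6173, hold=47.0507 ⇒ V=48.6173 exercise | (k=4,j=1): S=101.7548, (K−S)⁺=13.3752, hold=22.8495 ⇒ V=22.8495 continue | (k=4,j=2): S=155.6700, (K−S)⁺=0.0000, hold=7.0318 ⇒ V=7.0318 continue | (k=4,j=3): S=238.1524, (K−S)⁺=0.0000, hold=1.0168 ⇒ V=1.0168 continue | (k=4,j=4): S=364.3384, (K−S)⁺=0.0000, hold=0.0000 ⇒ V=0.0000 continue  boundary S*=66.5127
step 3: (k=3,j=0): S=82.2678, (K−S)⁺=32.8622, hold=35.2810 ⇒ V=35.2810 continue | (k=3,j=1): S=125.8577, (K−S)⁺=0.0000, hold=14.7936 ⇒ V=14.7936 continue | (k=3,j=2): S=192.5440, (K−S)⁺=0.0000, hold=3.9994 ⇒ V=3.9994 continue | (k=3,j=3): S=294.5642, (K−S)⁺=0.0000, hold=0.5074 ⇒ V=0.5074 continue  boundary S*=-
step 2: (k=2,j=0): S=101.7548, (K−S)⁺=13.3752, hold=24.7407 ⇒ V=24.7407 continue | (k=2,j=1): S=155.6700, (K−S)⁺=0.0000, hold=9.3111 ⇒ V=9.3111 continue | (k=2,j=2): S=238.1524, (K−S)⁺=0.0000, hold=2.2405 ⇒ V=2.2405 continue  boundary S*=-
step 1: (k=1,j=0): S=125.8577, (K−S)⁺=0.0000, hold=16.8367 ⇒ V=16.8367 continue | (k=1,j=1): S=192.5440, (K−S)⁺=0.0000, hold=5.7269 ⇒ V=5.7269 continue  boundary S*=-
step 0: (k=0,j=0): S=155.6700, (K−S)⁺=0.0000, hold=11.1639 ⇒ V=11.1639 continue  boundary S*=-

price = 11.1639
boundary = - - - - 66.5127 53.7749 66.5127 82.2678 66.5127
tree:
11.1639
16.8367 5.7269
24.7407 9.3111 2.2405
35.2810 14.7936 3.9994 0.5074
48.6173 22.8495 7.0318 1.0168 0.0000
61.3551 34.0733 12.1220 2.0377 0.0000 0.0000
71.6535 48.6173 20.3454 4.0834 0.0000 0.0000 0.0000
79.9796 61.3551 32.8622 8.1831 0.0000 0.0000 0.0000 0.0000
86.7113 71.6535 48.6173 16.3986 0.0000 0.0000 0.0000 0.0000 0.0000
92.1537 79.9796 61.3551 32.8622 0.0000 0.0000 0.0000 0.0000 0.0000 0.0000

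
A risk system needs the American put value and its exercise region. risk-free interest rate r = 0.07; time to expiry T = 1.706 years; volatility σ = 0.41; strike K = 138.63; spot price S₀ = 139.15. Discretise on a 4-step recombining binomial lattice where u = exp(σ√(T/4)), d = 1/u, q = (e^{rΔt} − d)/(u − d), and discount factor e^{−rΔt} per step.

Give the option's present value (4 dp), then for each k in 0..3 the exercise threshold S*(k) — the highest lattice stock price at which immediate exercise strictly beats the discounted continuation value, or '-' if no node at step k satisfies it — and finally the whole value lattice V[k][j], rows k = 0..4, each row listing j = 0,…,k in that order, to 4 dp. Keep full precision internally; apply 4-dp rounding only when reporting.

params: Δt=0.42650 u=1.30703 d=0.76509 q=0.48938 e^(-rΔt)=0.97059
t_4 payoffs: 90.9497 57.1763 0.0000 0.0000 0.0000
t_3: node(3,0) S=62.3197 payoff=76.3103 vs cont=72.2327 → 76.3103 [stop]  node(3,1) S=106.4626 payoff=32.1674 vs cont=28.3367 → 32.1674 [stop]  node(3,2) S=181.8734 payoff=0.0000 vs cont=0.0000 → 0.0000 [wait]  node(3,3) S=310.7001 payoff=0.0000 vs cont=0.0000 → 0.0000 [wait]  ⇒ S*(3)=106.4626
t_2: node(2,0) S=81.4537 payoff=57.1763 vs cont=53.0986 → 57.1763 [stop]  node(2,1) S=139.1500 payoff=0.0000 vs cont=15.9423 → 15.9423 [wait]  node(2,2) S=237.7143 payoff=0.0000 vs cont=0.0000 → 0.0000 [wait]  ⇒ S*(2)=81.4537
t_1: node(1,0) S=106.4626 payoff=32.1674 vs cont=35.9090 → 35.9090 [wait]  node(1,1) S=181.8734 payoff=0.0000 vs cont=7.9010 → 7.9010 [wait]  ⇒ S*(1)=-
t_0: node(0,0) S=139.1500 payoff=0.0000 vs cont=21.5495 → 21.5495 [wait]  ⇒ S*(0)=-

price = 21.5495
boundary = - - 81.4537 106.4626
tree:
21.5495
35.9090 7.9010
57.1763 15.9423 0.0000
76.3103 32.1674 0.0000 0.0000
90.9497 57.1763 0.0000 0.0000 0.0000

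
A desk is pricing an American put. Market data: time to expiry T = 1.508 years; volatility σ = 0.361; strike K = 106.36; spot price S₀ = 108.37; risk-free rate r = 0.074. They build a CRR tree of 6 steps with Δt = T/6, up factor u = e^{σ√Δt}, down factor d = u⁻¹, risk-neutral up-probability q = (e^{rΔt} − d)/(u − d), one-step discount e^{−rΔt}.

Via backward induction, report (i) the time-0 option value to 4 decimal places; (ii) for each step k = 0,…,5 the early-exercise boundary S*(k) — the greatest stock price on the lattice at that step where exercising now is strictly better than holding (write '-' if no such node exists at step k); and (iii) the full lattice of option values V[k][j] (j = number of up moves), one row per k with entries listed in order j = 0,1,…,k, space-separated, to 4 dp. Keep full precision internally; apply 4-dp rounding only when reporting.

params: Δt=0.25133 u=1.19839 d=0.83445 q=0.50646 e^(-rΔt)=0.98157
t_6 payoffs: 69.7739 53.8172 30.9010 0.0000 0.0000 0.0000 0.0000
t_5: node(5,0) S=43.8444 payoff=62.5156 vs cont=60.5557 → 62.5156 [stop]  node(5,1) S=62.9669 payoff=43.3931 vs cont=41.4332 → 43.3931 [stop]  node(5,2) S=90.4295 payoff=15.9305 vs cont=14.9698 → 15.9305 [stop]  node(5,3) S=129.8697 payoff=0.0000 vs cont=0.0000 → 0.0000 [wait]  node(5,4) S=186.5116 payoff=0.0000 vs cont=0.0000 → 0.0000 [wait]  node(5,5) S=267.8574 payoff=0.0000 vs cont=0.0000 → 0.0000 [wait]  ⇒ S*(5)=90.4295
t_4: node(4,0) S=52.5428 payoff=53.8172 vs cont=51.8573 → 53.8172 [stop]  node(4,1) S=75.4590 payoff=30.9010 vs cont=28.9411 → 30.9010 [stop]  node(4,2) S=108.3700 payoff=0.0000 vs cont=7.7175 → 7.7175 [wait]  node(4,3) S=155.6349 payoff=0.0000 vs cont=0.0000 → 0.0000 [wait]  node(4,4) S=223.5140 payoff=0.0000 vs cont=0.0000 → 0.0000 [wait]  ⇒ S*(4)=75.4590
t_3: node(3,0) S=62.9669 payoff=43.3931 vs cont=41.4332 → 43.3931 [stop]  node(3,1) S=90.4295 payoff=15.9305 vs cont=18.8064 → 18.8064 [wait]  node(3,2) S=129.8697 payoff=0.0000 vs cont=3.7387 → 3.7387 [wait]  node(3,3) S=186.5116 payoff=0.0000 vs cont=0.0000 → 0.0000 [wait]  ⇒ S*(3)=62.9669
t_2: node(2,0) S=75.4590 payoff=30.9010 vs cont=30.3708 → 30.9010 [stop]  node(2,1) S=108.3700 payoff=0.0000 vs cont=10.9693 → 10.9693 [wait]  node(2,2) S=155.6349 payoff=0.0000 vs cont=1.8112 → 1.8112 [wait]  ⇒ S*(2)=75.4590
t_1: node(1,0) S=90.4295 payoff=15.9305 vs cont=20.4230 → 20.4230 [wait]  node(1,1) S=129.8697 payoff=0.0000 vs cont=6.2144 → 6.2144 [wait]  ⇒ S*(1)=-
t_0: node(0,0) S=108.3700 payoff=0.0000 vs cont=12.9832 → 12.9832 [wait]  ⇒ S*(0)=-

price = 12.9832
boundary = - - 75.4590 62.9669 75.4590 90.4295
tree:
12.9832
20.4230 6.2144
30.9010 10.9693 1.8112
43.3931 18.8064 3.7387 0.0000
53.8172 30.9010 7.7175 0.0000 0.0000
62.5156 43.3931 15.9305 0.0000 0.0000 0.0000
69.7739 53.8172 30.9010 0.0000 0.0000 0.0000 0.0000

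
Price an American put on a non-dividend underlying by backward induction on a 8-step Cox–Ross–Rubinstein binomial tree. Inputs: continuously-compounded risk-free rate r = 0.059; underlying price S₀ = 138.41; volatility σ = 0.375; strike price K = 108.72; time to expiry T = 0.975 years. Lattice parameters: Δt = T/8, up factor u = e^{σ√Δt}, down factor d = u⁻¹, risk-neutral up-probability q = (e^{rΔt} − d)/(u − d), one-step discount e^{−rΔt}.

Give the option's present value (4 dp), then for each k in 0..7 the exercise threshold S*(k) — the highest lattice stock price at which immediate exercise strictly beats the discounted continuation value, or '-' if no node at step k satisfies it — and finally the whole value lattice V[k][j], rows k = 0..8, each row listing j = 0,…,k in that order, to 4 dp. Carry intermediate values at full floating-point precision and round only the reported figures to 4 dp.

price = 5.2960
boundary = - - - - - 71.9266 81.9870 93.4546
tree:
5.2960
8.3146 2.2912
12.7319 3.9257 0.6557
18.9067 6.6132 1.2390 0.0696
27.0202 10.8984 2.3343 0.1389 0.0000
36.7934 17.4357 4.3828 0.2768 0.0000 0.0000
45.6193 26.7330 8.1974 0.5519 0.0000 0.0000 0.0000
53.3622 36.7934 15.2654 1.1004 0.0000 0.0000 0.0000 0.0000
60.1550 45.6193 26.7330 2.1938 0.0000 0.0000 0.0000 0.0000 0.0000

Δt=0.12187, u=1.13987, d=0.87729, q=0.49480, disc=e^(-rΔt)=0.99284
k=8 terminal: V=max(K-S,0) → 60.1550 45.6193 26.7330 2.1938 0.0000 0.0000 0.0000 0.0000 0.0000
k=7: j=0 S=55.3578 intr=53.3622 cont=52.5833 V=53.3622[EX]; j=1 S=71.9266 intr=36.7934 cont=36.0144 V=36.7934[EX]; j=2 S=93.4546 intr=15.2654 cont=14.4864 V=15.2654[EX]; j=3 S=121.4261 intr=0.0000 cont=1.1004 V=1.1004[hold]; j=4 S=157.7695 intr=0.0000 cont=0.0000 V=0.0000[hold]; j=5 S=204.9907 intr=0.0000 cont=0.0000 V=0.0000[hold]; j=6 S=266.3454 intr=0.0000 cont=0.0000 V=0.0000[hold]; j=7 S=346.0639 intr=0.0000 cont=0.0000 V=0.0000[hold]  S*(7)=93.4546
k=6: j=0 S=63.1007 intr=45.6193 cont=44.8403 V=45.6193[EX]; j=1 S=81.9870 intr=26.7330 cont=25.9540 V=26.7330[EX]; j=2 S=106.5262 intr=2.1938 cont=8.1974 V=8.1974[hold]; j=3 S=138.4100 intr=0.0000 cont=0.5519 V=0.5519[hold]; j=4 S=179.8368 intr=0.0000 cont=0.0000 V=0.0000[hold]; j=5 S=233.6629 intr=0.0000 cont=0.0000 V=0.0000[hold]; j=6 S=303.5993 intr=0.0000 cont=0.0000 V=0.0000[hold]  S*(6)=81.9870
k=5: j=0 S=71.9266 intr=36.7934 cont=36.0144 V=36.7934[EX]; j=1 S=93.4546 intr=15.2654 cont=17.4357 V=17.4357[hold]; j=2 S=121.4261 intr=0.0000 cont=4.3828 V=4.3828[hold]; j=3 S=157.7695 intr=0.0000 cont=0.2768 V=0.2768[hold]; j=4 S=204.9907 intr=0.0000 cont=0.0000 V=0.0000[hold]; j=5 S=266.3454 intr=0.0000 cont=0.0000 V=0.0000[hold]  S*(5)=71.9266
k=4: j=0 S=81.9870 intr=26.7330 cont=27.0202 V=27.0202[hold]; j=1 S=106.5262 intr=2.1938 cont=10.8984 V=10.8984[hold]; j=2 S=138.4100 intr=0.0000 cont=2.3343 V=2.3343[hold]; j=3 S=179.8368 intr=0.0000 cont=0.1389 V=0.1389[hold]; j=4 S=233.6629 intr=0.0000 cont=0.0000 V=0.0000[hold]  S*(4)=-
k=3: j=0 S=93.4546 intr=15.2654 cont=18.9067 V=18.9067[hold]; j=1 S=121.4261 intr=0.0000 cont=6.6132 V=6.6132[hold]; j=2 S=157.7695 intr=0.0000 cont=1.2390 V=1.2390[hold]; j=3 S=204.9907 intr=0.0000 cont=0.0696 V=0.0696[hold]  S*(3)=-
k=2: j=0 S=106.5262 intr=2.1938 cont=12.7319 V=12.7319[hold]; j=1 S=138.4100 intr=0.0000 cont=3.9257 V=3.9257[hold]; j=2 S=179.8368 intr=0.0000 cont=0.6557 V=0.6557[hold]  S*(2)=-
k=1: j=0 S=121.4261 intr=0.0000 cont=8.3146 V=8.3146[hold]; j=1 S=157.7695 intr=0.0000 cont=2.2912 V=2.2912[hold]  S*(1)=-
k=0: j=0 S=138.4100 intr=0.0000 cont=5.2960 V=5.2960[hold]  S*(0)=-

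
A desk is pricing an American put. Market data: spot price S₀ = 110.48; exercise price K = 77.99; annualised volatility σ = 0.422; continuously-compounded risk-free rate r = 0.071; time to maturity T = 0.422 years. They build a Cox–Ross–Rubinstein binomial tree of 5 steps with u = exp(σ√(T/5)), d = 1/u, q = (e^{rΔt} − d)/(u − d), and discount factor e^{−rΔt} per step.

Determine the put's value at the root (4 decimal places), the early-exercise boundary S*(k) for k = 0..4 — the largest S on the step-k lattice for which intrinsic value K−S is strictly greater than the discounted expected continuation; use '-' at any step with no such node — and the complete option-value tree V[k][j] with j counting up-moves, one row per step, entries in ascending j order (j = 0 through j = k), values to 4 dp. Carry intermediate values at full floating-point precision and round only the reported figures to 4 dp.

price = 0.8521
boundary = - - - - 67.6564
tree:
0.8521
1.5992 0.0967
2.9910 0.1922 0.0000
5.5719 0.3820 0.0000 0.0000
10.3336 0.7593 0.0000 0.0000 0.0000
18.1398 1.5092 0.0000 0.0000 0.0000 0.0000

params: Δt=0.08440 u=1.13043 d=0.88462 q=0.49384 e^(-rΔt)=0.99403
t_5 payoffs: 18.1398 1.5092 0.0000 0.0000 0.0000 0.0000
t_4: node(4,0) S=67.6564 payoff=10.3336 vs cont=9.8676 → 10.3336 [stop]  node(4,1) S=86.4562 payoff=0.0000 vs cont=0.7593 → 0.7593 [wait]  node(4,2) S=110.4800 payoff=0.0000 vs cont=0.0000 → 0.0000 [wait]  node(4,3) S=141.1793 payoff=0.0000 vs cont=0.0000 → 0.0000 [wait]  node(4,4) S=180.4091 payoff=0.0000 vs cont=0.0000 → 0.0000 [wait]  ⇒ S*(4)=67.6564
t_3: node(3,0) S=76.4808 payoff=1.5092 vs cont=5.5719 → 5.5719 [wait]  node(3,1) S=97.7327 payoff=0.0000 vs cont=0.3820 → 0.3820 [wait]  node(3,2) S=124.8899 payoff=0.0000 vs cont=0.0000 → 0.0000 [wait]  node(3,3) S=159.5933 payoff=0.0000 vs cont=0.0000 → 0.0000 [wait]  ⇒ S*(3)=-
t_2: node(2,0) S=86.4562 payoff=0.0000 vs cont=2.9910 → 2.9910 [wait]  node(2,1) S=110.4800 payoff=0.0000 vs cont=0.1922 → 0.1922 [wait]  node(2,2) S=141.1793 payoff=0.0000 vs cont=0.0000 → 0.0000 [wait]  ⇒ S*(2)=-
t_1: node(1,0) S=97.7327 payoff=0.0000 vs cont=1.5992 → 1.5992 [wait]  node(1,1) S=124.8899 payoff=0.0000 vs cont=0.0967 → 0.0967 [wait]  ⇒ S*(1)=-
t_0: node(0,0) S=110.4800 payoff=0.0000 vs cont=0.8521 → 0.8521 [wait]  ⇒ S*(0)=-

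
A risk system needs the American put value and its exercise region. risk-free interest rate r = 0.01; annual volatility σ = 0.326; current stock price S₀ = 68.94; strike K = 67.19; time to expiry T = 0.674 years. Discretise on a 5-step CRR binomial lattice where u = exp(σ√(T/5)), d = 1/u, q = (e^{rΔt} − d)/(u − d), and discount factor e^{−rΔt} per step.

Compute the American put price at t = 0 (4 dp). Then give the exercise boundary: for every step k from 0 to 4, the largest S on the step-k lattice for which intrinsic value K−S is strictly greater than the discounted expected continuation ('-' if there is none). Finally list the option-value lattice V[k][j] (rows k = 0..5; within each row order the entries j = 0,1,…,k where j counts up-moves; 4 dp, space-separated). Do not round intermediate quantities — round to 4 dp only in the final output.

params: Δt=0.13480 u=1.12715 d=0.88719 q=0.47573 e^(-rΔt)=0.99865
t_5 payoffs: 29.2965 19.0476 6.0268 0.0000 0.0000 0.0000
t_4: node(4,0) S=42.7116 payoff=24.4784 vs cont=24.3879 → 24.4784 [stop]  node(4,1) S=54.2636 payoff=12.9264 vs cont=12.8359 → 12.9264 [stop]  node(4,2) S=68.9400 payoff=0.0000 vs cont=3.1554 → 3.1554 [wait]  node(4,3) S=87.5858 payoff=0.0000 vs cont=0.0000 → 0.0000 [wait]  node(4,4) S=111.2747 payoff=0.0000 vs cont=0.0000 → 0.0000 [wait]  ⇒ S*(4)=54.2636
t_3: node(3,0) S=48.1424 payoff=19.0476 vs cont=18.9571 → 19.0476 [stop]  node(3,1) S=61.1632 payoff=6.0268 vs cont=8.2668 → 8.2668 [wait]  node(3,2) S=77.7056 payoff=0.0000 vs cont=1.6520 → 1.6520 [wait]  node(3,3) S=98.7223 payoff=0.0000 vs cont=0.0000 → 0.0000 [wait]  ⇒ S*(3)=48.1424
t_2: node(2,0) S=54.2636 payoff=12.9264 vs cont=13.9001 → 13.9001 [wait]  node(2,1) S=68.9400 payoff=0.0000 vs cont=5.1131 → 5.1131 [wait]  node(2,2) S=87.5858 payoff=0.0000 vs cont=0.8649 → 0.8649 [wait]  ⇒ S*(2)=-
t_1: node(1,0) S=61.1632 payoff=6.0268 vs cont=9.7067 → 9.7067 [wait]  node(1,1) S=77.7056 payoff=0.0000 vs cont=3.0879 → 3.0879 [wait]  ⇒ S*(1)=-
t_0: node(0,0) S=68.9400 payoff=0.0000 vs cont=6.5491 → 6.5491 [wait]  ⇒ S*(0)=-

price = 6.5491
boundary = - - - 48.1424 54.2636
tree:
6.5491
9.7067 3.0879
13.9001 5.1131 0.8649
19.0476 8.2668 1.6520 0.0000
24.4784 12.9264 3.1554 0.0000 0.0000
29.2965 19.0476 6.0268 0.0000 0.0000 0.0000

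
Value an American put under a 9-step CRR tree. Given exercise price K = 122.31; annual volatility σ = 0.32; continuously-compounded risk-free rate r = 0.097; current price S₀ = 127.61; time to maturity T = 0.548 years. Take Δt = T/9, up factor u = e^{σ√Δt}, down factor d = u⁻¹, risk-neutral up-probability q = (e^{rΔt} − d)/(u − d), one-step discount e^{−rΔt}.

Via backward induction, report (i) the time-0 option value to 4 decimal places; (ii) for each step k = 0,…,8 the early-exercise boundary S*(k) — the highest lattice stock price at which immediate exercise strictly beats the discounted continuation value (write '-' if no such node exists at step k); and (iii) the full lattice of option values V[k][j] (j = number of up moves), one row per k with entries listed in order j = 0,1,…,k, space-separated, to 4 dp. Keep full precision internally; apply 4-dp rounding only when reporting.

Δt=0.06089  u=1.08216  d=0.92407  q=0.51774  discount=0.99411
step 9 (expiry): payoffs max(K−S,0) = 59.6126 48.8865 36.3254 21.6154 4.3888 0.0000 0.0000 0.0000 0.0000 0.0000
step 8: (k=8,j=0): S=67.8488, (K−S)⁺=54.4612, hold=53.7410 ⇒ V=54.4612 exercise | (k=8,j=1): S=79.4562, (K−S)⁺=42.8538, hold=42.1335 ⇒ V=42.8538 exercise | (k=8,j=2): S=93.0494, (K−S)⁺=29.2606, hold=28.5404 ⇒ V=29.2606 exercise | (k=8,j=3): S=108.9680, (K−S)⁺=13.3420, hold=12.6217 ⇒ V=13.3420 exercise | (k=8,j=4): S=127.6100, (K−S)⁺=0.0000, hold=2.1041 ⇒ V=2.1041 continue | (k=8,j=5): S=149.4412, (K−S)⁺=0.0000, hold=0.0000 ⇒ V=0.0000 continue | (k=8,j=6): S=175.0072, (K−S)⁺=0.0000, hold=0.0000 ⇒ V=0.0000 continue | (k=8,j=7): S=204.9471, (K−S)⁺=0.0000, hold=0.0000 ⇒ V=0.0000 continue | (k=8,j=8): S=240.0089, (K−S)⁺=0.0000, hold=0.0000 ⇒ V=0.0000 continue  boundary S*=108.9680
step 7: (k=7,j=0): S=73.4235, (K−S)⁺=48.8865, hold=48.1663 ⇒ V=48.8865 exercise | (k=7,j=1): S=85.9846, (K−S)⁺=36.3254, hold=35.6052 ⇒ V=36.3254 exercise | (k=7,j=2): S=100.6946, (K−S)⁺=21.6154, hold=20.8951 ⇒ V=21.6154 exercise | (k=7,j=3): S=117.9212, (K−S)⁺=4.3888, hold=7.4794 ⇒ V=7.4794 continue | (k=7,j=4): S=138.0949, (K−S)⁺=0.0000, hold=1.0087 ⇒ V=1.0087 continue | (k=7,j=5): S=161.7198, (K−S)⁺=0.0000, hold=0.0000 ⇒ V=0.0000 continue | (k=7,j=6): S=189.3864, (K−S)⁺=0.0000, hold=0.0000 ⇒ V=0.0000 continue | (k=7,j=7): S=221.7862, (K−S)⁺=0.0000, hold=0.0000 ⇒ V=0.0000 continue  boundary S*=100.6946
step 6: (k=6,j=0): S=79.4562, (K−S)⁺=42.8538, hold=42.1335 ⇒ V=42.8538 exercise | (k=6,j=1): S=93.0494, (K−S)⁺=29.2606, hold=28.5404 ⇒ V=29.2606 exercise | (k=6,j=2): S=108.9680, (K−S)⁺=13.3420, hold=14.2124 ⇒ V=14.2124 continue | (k=6,j=3): S=127.6100, (K−S)⁺=0.0000, hold=4.1049 ⇒ V=4.1049 continue | (k=6,j=4): S=149.4412, (K−S)⁺=0.0000, hold=0.4836 ⇒ V=0.4836 continue | (k=6,j=5): S=175.0072, (K−S)⁺=0.0000, hold=0.0000 ⇒ V=0.0000 continue | (k=6,j=6): S=204.9471, (K−S)⁺=0.0000, hold=0.0000 ⇒ V=0.0000 continue  boundary S*=93.0494
step 5: (k=5,j=0): S=85.9846, (K−S)⁺=36.3254, hold=35.6052 ⇒ V=36.3254 exercise | (k=5,j=1): S=100.6946, (K−S)⁺=21.6154, hold=21.3431 ⇒ V=21.6154 exercise | (k=5,j=2): S=117.9212, (K−S)⁺=4.3888, hold=8.9265 ⇒ V=8.9265 continue | (k=5,j=3): S=138.0949, (K−S)⁺=0.0000, hold=2.2169 ⇒ V=2.2169 continue | (k=5,j=4): S=161.7198, (K−S)⁺=0.0000, hold=0.2319 ⇒ V=0.2319 continue | (k=5,j=5): S=189.3864, (K−S)⁺=0.0000, hold=0.0000 ⇒ V=0.0000 continue  boundary S*=100.6946
step 4: (k=4,j=0): S=93.0494, (K−S)⁺=29.2606, hold=28.5404 ⇒ V=29.2606 exercise | (k=4,j=1): S=108.9680, (K−S)⁺=13.3420, hold=14.9572 ⇒ V=14.9572 continue | (k=4,j=2): S=127.6100, (K−S)⁺=0.0000, hold=5.4205 ⇒ V=5.4205 continue | (k=4,j=3): S=149.4412, (K−S)⁺=0.0000, hold=1.1822 ⇒ V=1.1822 continue | (k=4,j=4): S=175.0072, (K−S)⁺=0.0000, hold=0.1112 ⇒ V=0.1112 continue  boundary S*=93.0494
step 3: (k=3,j=0): S=100.6946, (K−S)⁺=21.6154, hold=21.7265 ⇒ V=21.7265 continue | (k=3,j=1): S=117.9212, (K−S)⁺=4.3888, hold=9.9607 ⇒ V=9.9607 continue | (k=3,j=2): S=138.0949, (K−S)⁺=0.0000, hold=3.2072 ⇒ V=3.2072 continue | (k=3,j=3): S=161.7198, (K−S)⁺=0.0000, hold=0.6240 ⇒ V=0.6240 continue  boundary S*=-
step 2: (k=2,j=0): S=108.9680, (K−S)⁺=13.3420, hold=15.5428 ⇒ V=15.5428 continue | (k=2,j=1): S=127.6100, (K−S)⁺=0.0000, hold=6.4261 ⇒ V=6.4261 continue | (k=2,j=2): S=149.4412, (K−S)⁺=0.0000, hold=1.8587 ⇒ V=1.8587 continue  boundary S*=-
step 1: (k=1,j=0): S=117.9212, (K−S)⁺=4.3888, hold=10.7590 ⇒ V=10.7590 continue | (k=1,j=1): S=138.0949, (K−S)⁺=0.0000, hold=4.0374 ⇒ V=4.0374 continue  boundary S*=-
step 0: (k=0,j=0): S=127.6100, (K−S)⁺=0.0000, hold=7.2361 ⇒ V=7.2361 continue  boundary S*=-

price = 7.2361
boundary = - - - - 93.0494 100.6946 93.0494 100.6946 108.9680
tree:
7.2361
10.7590 4.0374
15.5428 6.4261 1.8587
21.7265 9.9607 3.2072 0.6240
29.2606 14.9572 5.4205 1.1822 0.1112
36.3254 21.6154 8.9265 2.2169 0.2319 0.0000
42.8538 29.2606 14.2124 4.1049 0.4836 0.0000 0.0000
48.8865 36.3254 21.6154 7.4794 1.0087 0.0000 0.0000 0.0000
54.4612 42.8538 29.2606 13.3420 2.1041 0.0000 0.0000 0.0000 0.0000
59.6126 48.8865 36.3254 21.6154 4.3888 0.0000 0.0000 0.0000 0.0000 0.0000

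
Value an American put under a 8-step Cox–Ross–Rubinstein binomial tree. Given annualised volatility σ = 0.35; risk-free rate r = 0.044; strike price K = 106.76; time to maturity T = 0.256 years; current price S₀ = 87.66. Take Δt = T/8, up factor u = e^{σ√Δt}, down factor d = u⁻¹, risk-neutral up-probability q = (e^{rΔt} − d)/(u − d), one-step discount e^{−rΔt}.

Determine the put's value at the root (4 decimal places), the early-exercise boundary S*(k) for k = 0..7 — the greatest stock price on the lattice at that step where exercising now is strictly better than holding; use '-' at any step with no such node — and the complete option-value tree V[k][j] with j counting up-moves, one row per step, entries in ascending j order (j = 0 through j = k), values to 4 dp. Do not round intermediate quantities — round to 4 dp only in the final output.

price = 19.7015
boundary = - - 77.3427 82.3399 77.3427 82.3399 87.6600 93.3238
tree:
19.7015
24.4335 14.9414
29.4173 19.4306 10.4150
34.1113 24.4201 14.4077 6.3809
38.5203 29.4173 19.1712 9.6005 3.1222
42.6618 34.1113 24.4201 13.8836 5.2687 0.9465
46.5519 38.5203 29.4173 19.1000 8.6139 1.8790 0.0000
50.2060 42.6618 34.1113 24.4201 13.4362 3.7305 0.0000 0.0000
53.6382 46.5519 38.5203 29.4173 19.1000 7.4064 0.0000 0.0000 0.0000

params: Δt=0.03200 u=1.06461 d=0.93931 q=0.49560 e^(-rΔt)=0.99859
t_8 payoffs: 53.6382 46.5519 38.5203 29.4173 19.1000 7.4064 0.0000 0.0000 0.0000
t_7: node(7,0) S=56.5540 payoff=50.2060 vs cont=50.0558 → 50.2060 [stop]  node(7,1) S=64.0982 payoff=42.6618 vs cont=42.5116 → 42.6618 [stop]  node(7,2) S=72.6487 payoff=34.1113 vs cont=33.9611 → 34.1113 [stop]  node(7,3) S=82.3399 payoff=24.4201 vs cont=24.2699 → 24.4201 [stop]  node(7,4) S=93.3238 payoff=13.4362 vs cont=13.2859 → 13.4362 [stop]  node(7,5) S=105.7730 payoff=0.9870 vs cont=3.7305 → 3.7305 [wait]  node(7,6) S=119.8829 payoff=0.0000 vs cont=0.0000 → 0.0000 [wait]  node(7,7) S=135.8750 payoff=0.0000 vs cont=0.0000 → 0.0000 [wait]  ⇒ S*(7)=93.3238
t_6: node(6,0) S=60.2081 payoff=46.5519 vs cont=46.4017 → 46.5519 [stop]  node(6,1) S=68.2397 payoff=38.5203 vs cont=38.3701 → 38.5203 [stop]  node(6,2) S=77.3427 payoff=29.4173 vs cont=29.2671 → 29.4173 [stop]  node(6,3) S=87.6600 payoff=19.1000 vs cont=18.9498 → 19.1000 [stop]  node(6,4) S=99.3536 payoff=7.4064 vs cont=8.6139 → 8.6139 [wait]  node(6,5) S=112.6072 payoff=0.0000 vs cont=1.8790 → 1.8790 [wait]  node(6,6) S=127.6287 payoff=0.0000 vs cont=0.0000 → 0.0000 [wait]  ⇒ S*(6)=87.6600
t_5: node(5,0) S=64.0982 payoff=42.6618 vs cont=42.5116 → 42.6618 [stop]  node(5,1) S=72.6487 payoff=34.1113 vs cont=33.9611 → 34.1113 [stop]  node(5,2) S=82.3399 payoff=24.4201 vs cont=24.2699 → 24.4201 [stop]  node(5,3) S=93.3238 payoff=13.4362 vs cont=13.8836 → 13.8836 [wait]  node(5,4) S=105.7730 payoff=0.9870 vs cont=5.2687 → 5.2687 [wait]  node(5,5) S=119.8829 payoff=0.0000 vs cont=0.9465 → 0.9465 [wait]  ⇒ S*(5)=82.3399
t_4: node(4,0) S=68.2397 payoff=38.5203 vs cont=38.3701 → 38.5203 [stop]  node(4,1) S=77.3427 payoff=29.4173 vs cont=29.2671 → 29.4173 [stop]  node(4,2) S=87.6600 payoff=19.1000 vs cont=19.1712 → 19.1712 [wait]  node(4,3) S=99.3536 payoff=7.4064 vs cont=9.6005 → 9.6005 [wait]  node(4,4) S=112.6072 payoff=0.0000 vs cont=3.1222 → 3.1222 [wait]  ⇒ S*(4)=77.3427
t_3: node(3,0) S=72.6487 payoff=34.1113 vs cont=33.9611 → 34.1113 [stop]  node(3,1) S=82.3399 payoff=24.4201 vs cont=24.3051 → 24.4201 [stop]  node(3,2) S=93.3238 payoff=13.4362 vs cont=14.4077 → 14.4077 [wait]  node(3,3) S=105.7730 payoff=0.9870 vs cont=6.3809 → 6.3809 [wait]  ⇒ S*(3)=82.3399
t_2: node(2,0) S=77.3427 payoff=29.4173 vs cont=29.2671 → 29.4173 [stop]  node(2,1) S=87.6600 payoff=19.1000 vs cont=19.4306 → 19.4306 [wait]  node(2,2) S=99.3536 payoff=7.4064 vs cont=10.4150 → 10.4150 [wait]  ⇒ S*(2)=77.3427
t_1: node(1,0) S=82.3399 payoff=24.4201 vs cont=24.4335 → 24.4335 [wait]  node(1,1) S=93.3238 payoff=13.4362 vs cont=14.9414 → 14.9414 [wait]  ⇒ S*(1)=-
t_0: node(0,0) S=87.6600 payoff=19.1000 vs cont=19.7015 → 19.7015 [wait]  ⇒ S*(0)=-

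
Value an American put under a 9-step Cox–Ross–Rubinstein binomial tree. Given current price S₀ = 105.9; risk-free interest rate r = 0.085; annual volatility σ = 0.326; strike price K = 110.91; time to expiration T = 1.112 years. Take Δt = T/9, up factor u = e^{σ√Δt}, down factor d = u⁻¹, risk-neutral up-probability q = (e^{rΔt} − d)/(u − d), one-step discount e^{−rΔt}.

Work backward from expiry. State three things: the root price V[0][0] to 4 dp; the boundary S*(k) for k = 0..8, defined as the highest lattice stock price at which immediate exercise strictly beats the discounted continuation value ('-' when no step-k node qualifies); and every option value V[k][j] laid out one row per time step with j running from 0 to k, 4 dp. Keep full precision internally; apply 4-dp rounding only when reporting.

params: Δt=0.12356 u=1.12141 d=0.89173 q=0.51735 e^(-rΔt)=0.98955
t_9 payoffs: 73.1526 63.4275 51.1974 35.8173 16.4757 0.0000 0.0000 0.0000 0.0000 0.0000
t_8: node(8,0) S=42.3416 payoff=68.5684 vs cont=67.4097 → 68.5684 [stop]  node(8,1) S=53.2476 payoff=57.6624 vs cont=56.5037 → 57.6624 [stop]  node(8,2) S=66.9625 payoff=43.9475 vs cont=42.7888 → 43.9475 [stop]  node(8,3) S=84.2100 payoff=26.7000 vs cont=25.5413 → 26.7000 [stop]  node(8,4) S=105.9000 payoff=5.0100 vs cont=7.8689 → 7.8689 [wait]  node(8,5) S=133.1766 payoff=0.0000 vs cont=0.0000 → 0.0000 [wait]  node(8,6) S=167.4789 payoff=0.0000 vs cont=0.0000 → 0.0000 [wait]  node(8,7) S=210.6164 payoff=0.0000 vs cont=0.0000 → 0.0000 [wait]  node(8,8) S=264.8648 payoff=0.0000 vs cont=0.0000 → 0.0000 [wait]  ⇒ S*(8)=84.2100
t_7: node(7,0) S=47.4825 payoff=63.4275 vs cont=62.2688 → 63.4275 [stop]  node(7,1) S=59.7126 payoff=51.1974 vs cont=50.0387 → 51.1974 [stop]  node(7,2) S=75.0927 payoff=35.8173 vs cont=34.6586 → 35.8173 [stop]  node(7,3) S=94.4343 payoff=16.4757 vs cont=16.7806 → 16.7806 [wait]  node(7,4) S=118.7578 payoff=0.0000 vs cont=3.7583 → 3.7583 [wait]  node(7,5) S=149.3462 payoff=0.0000 vs cont=0.0000 → 0.0000 [wait]  node(7,6) S=187.8132 payoff=0.0000 vs cont=0.0000 → 0.0000 [wait]  node(7,7) S=236.1882 payoff=0.0000 vs cont=0.0000 → 0.0000 [wait]  ⇒ S*(7)=75.0927
t_6: node(6,0) S=53.2476 payoff=57.6624 vs cont=56.5037 → 57.6624 [stop]  node(6,1) S=66.9625 payoff=43.9475 vs cont=42.7888 → 43.9475 [stop]  node(6,2) S=84.2100 payoff=26.7000 vs cont=25.6973 → 26.7000 [stop]  node(6,3) S=105.9000 payoff=5.0100 vs cont=9.9386 → 9.9386 [wait]  node(6,4) S=133.1766 payoff=0.0000 vs cont=1.7950 → 1.7950 [wait]  node(6,5) S=167.4789 payoff=0.0000 vs cont=0.0000 → 0.0000 [wait]  node(6,6) S=210.6164 payoff=0.0000 vs cont=0.0000 → 0.0000 [wait]  ⇒ S*(6)=84.2100
t_5: node(5,0) S=59.7126 payoff=51.1974 vs cont=50.0387 → 51.1974 [stop]  node(5,1) S=75.0927 payoff=35.8173 vs cont=34.6586 → 35.8173 [stop]  node(5,2) S=94.4343 payoff=16.4757 vs cont=17.8401 → 17.8401 [wait]  node(5,3) S=118.7578 payoff=0.0000 vs cont=5.6657 → 5.6657 [wait]  node(5,4) S=149.3462 payoff=0.0000 vs cont=0.8573 → 0.8573 [wait]  node(5,5) S=187.8132 payoff=0.0000 vs cont=0.0000 → 0.0000 [wait]  ⇒ S*(5)=75.0927
t_4: node(4,0) S=66.9625 payoff=43.9475 vs cont=42.7888 → 43.9475 [stop]  node(4,1) S=84.2100 payoff=26.7000 vs cont=26.2398 → 26.7000 [stop]  node(4,2) S=105.9000 payoff=5.0100 vs cont=11.4211 → 11.4211 [wait]  node(4,3) S=133.1766 payoff=0.0000 vs cont=3.1449 → 3.1449 [wait]  node(4,4) S=167.4789 payoff=0.0000 vs cont=0.4095 → 0.4095 [wait]  ⇒ S*(4)=84.2100
t_3: node(3,0) S=75.0927 payoff=35.8173 vs cont=34.6586 → 35.8173 [stop]  node(3,1) S=94.4343 payoff=16.4757 vs cont=18.5991 → 18.5991 [wait]  node(3,2) S=118.7578 payoff=0.0000 vs cont=7.0648 → 7.0648 [wait]  node(3,3) S=149.3462 payoff=0.0000 vs cont=1.7116 → 1.7116 [wait]  ⇒ S*(3)=75.0927
t_2: node(2,0) S=84.2100 payoff=26.7000 vs cont=26.6283 → 26.7000 [stop]  node(2,1) S=105.9000 payoff=5.0100 vs cont=12.4999 → 12.4999 [wait]  node(2,2) S=133.1766 payoff=0.0000 vs cont=4.2505 → 4.2505 [wait]  ⇒ S*(2)=84.2100
t_1: node(1,0) S=94.4343 payoff=16.4757 vs cont=19.1513 → 19.1513 [wait]  node(1,1) S=118.7578 payoff=0.0000 vs cont=8.1460 → 8.1460 [wait]  ⇒ S*(1)=-
t_0: node(0,0) S=105.9000 payoff=5.0100 vs cont=13.3172 → 13.3172 [wait]  ⇒ S*(0)=-

price = 13.3172
boundary = - - 84.2100 75.0927 84.2100 75.0927 84.2100 75.0927 84.2100
tree:
13.3172
19.1513 8.1460
26.7000 12.4999 4.2505
35.8173 18.5991 7.0648 1.7116
43.9475 26.7000 11.4211 3.1449 0.4095
51.1974 35.8173 17.8401 5.6657 0.8573 0.0000
57.6624 43.9475 26.7000 9.9386 1.7950 0.0000 0.0000
63.4275 51.1974 35.8173 16.7806 3.7583 0.0000 0.0000 0.0000
68.5684 57.6624 43.9475 26.7000 7.8689 0.0000 0.0000 0.0000 0.0000
73.1526 63.4275 51.1974 35.8173 16.4757 0.0000 0.0000 0.0000 0.0000 0.0000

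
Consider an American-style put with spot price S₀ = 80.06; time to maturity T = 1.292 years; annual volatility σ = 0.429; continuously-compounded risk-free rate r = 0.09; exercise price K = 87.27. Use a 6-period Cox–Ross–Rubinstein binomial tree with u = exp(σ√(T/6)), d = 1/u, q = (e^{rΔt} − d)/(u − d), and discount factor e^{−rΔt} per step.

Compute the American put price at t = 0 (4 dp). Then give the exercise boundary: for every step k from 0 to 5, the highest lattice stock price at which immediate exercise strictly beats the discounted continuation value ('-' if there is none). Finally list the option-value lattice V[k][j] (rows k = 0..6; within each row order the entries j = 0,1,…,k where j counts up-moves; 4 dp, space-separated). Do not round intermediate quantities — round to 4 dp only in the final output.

Δt=0.21533, u=1.22027, d=0.81949, q=0.49922, disc=e^(-rΔt)=0.98081
k=6 terminal: V=max(K-S,0) → 63.0219 51.1631 33.5046 7.2100 0.0000 0.0000 0.0000
k=5: j=0 S=29.5892 intr=57.6808 cont=56.0058 V=57.6808[EX]; j=1 S=44.0602 intr=43.2098 cont=41.5348 V=43.2098[EX]; j=2 S=65.6084 intr=21.6616 cont=19.9866 V=21.6616[EX]; j=3 S=97.6949 intr=0.0000 cont=3.5413 V=3.5413[hold]; j=4 S=145.4738 intr=0.0000 cont=0.0000 V=0.0000[hold]; j=5 S=216.6196 intr=0.0000 cont=0.0000 V=0.0000[hold]  S*(5)=65.6084
k=4: j=0 S=36.1069 intr=51.1631 cont=49.4881 V=51.1631[EX]; j=1 S=53.7654 intr=33.5046 cont=31.8296 V=33.5046[EX]; j=2 S=80.0600 intr=7.2100 cont=12.3734 V=12.3734[hold]; j=3 S=119.2143 intr=0.0000 cont=1.7394 V=1.7394[hold]; j=4 S=177.5175 intr=0.0000 cont=0.0000 V=0.0000[hold]  S*(4)=53.7654
k=3: j=0 S=44.0602 intr=43.2098 cont=41.5348 V=43.2098[EX]; j=1 S=65.6084 intr=21.6616 cont=22.5149 V=22.5149[hold]; j=2 S=97.6949 intr=0.0000 cont=6.9291 V=6.9291[hold]; j=3 S=145.4738 intr=0.0000 cont=0.8543 V=0.8543[hold]  S*(3)=44.0602
k=2: j=0 S=53.7654 intr=33.5046 cont=32.2474 V=33.5046[EX]; j=1 S=80.0600 intr=7.2100 cont=14.4513 V=14.4513[hold]; j=2 S=119.2143 intr=0.0000 cont=3.8216 V=3.8216[hold]  S*(2)=53.7654
k=1: j=0 S=65.6084 intr=21.6616 cont=23.5323 V=23.5323[hold]; j=1 S=97.6949 intr=0.0000 cont=8.9692 V=8.9692[hold]  S*(1)=-
k=0: j=0 S=80.0600 intr=7.2100 cont=15.9499 V=15.9499[hold]  S*(0)=-

price = 15.9499
boundary = - - 53.7654 44.0602 53.7654 65.6084
tree:
15.9499
23.5323 8.9692
33.5046 14.4513 3.8216
43.2098 22.5149 6.9291 0.8543
51.1631 33.5046 12.3734 1.7394 0.0000
57.6808 43.2098 21.6616 3.5413 0.0000 0.0000
63.0219 51.1631 33.5046 7.2100 0.0000 0.0000 0.0000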